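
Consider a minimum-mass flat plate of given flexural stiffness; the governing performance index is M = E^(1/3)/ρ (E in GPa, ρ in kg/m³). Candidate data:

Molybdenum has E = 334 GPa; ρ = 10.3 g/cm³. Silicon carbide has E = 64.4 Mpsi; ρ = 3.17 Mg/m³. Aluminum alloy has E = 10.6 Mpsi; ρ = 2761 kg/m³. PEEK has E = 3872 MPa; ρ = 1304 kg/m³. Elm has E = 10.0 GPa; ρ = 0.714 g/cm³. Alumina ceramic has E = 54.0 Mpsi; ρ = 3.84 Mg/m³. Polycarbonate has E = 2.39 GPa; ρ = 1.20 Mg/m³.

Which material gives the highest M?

elm

Convert each candidate to consistent units, then evaluate M:
  molybdenum: E = 334.0 GPa, ρ = 10300 kg/m³
  silicon carbide: E = 444.0 GPa, ρ = 3170 kg/m³
  aluminum alloy: E = 73.08 GPa, ρ = 2761 kg/m³
  PEEK: E = 3.872 GPa, ρ = 1304 kg/m³
  elm: E = 10.00 GPa, ρ = 714.0 kg/m³
  alumina ceramic: E = 372.3 GPa, ρ = 3840 kg/m³
  polycarbonate: E = 2.390 GPa, ρ = 1200 kg/m³
  elm: M = 3.02×10⁻³
  silicon carbide: M = 2.41×10⁻³
  alumina ceramic: M = 1.87×10⁻³
  aluminum alloy: M = 1.51×10⁻³
  PEEK: M = 1.20×10⁻³
  polycarbonate: M = 1.11×10⁻³
  molybdenum: M = 0.674×10⁻³
Highest index: elm.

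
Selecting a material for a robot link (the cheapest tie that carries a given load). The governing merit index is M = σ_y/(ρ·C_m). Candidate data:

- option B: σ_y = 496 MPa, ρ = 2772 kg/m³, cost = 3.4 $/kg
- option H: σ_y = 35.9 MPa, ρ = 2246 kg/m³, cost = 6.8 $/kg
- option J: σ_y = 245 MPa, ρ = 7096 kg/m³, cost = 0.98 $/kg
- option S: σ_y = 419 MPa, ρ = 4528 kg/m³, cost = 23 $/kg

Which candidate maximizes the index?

option B

Evaluate M for each candidate:
  option B: M = 52.6 kN·m per $
  option J: M = 35.2 kN·m per $
  option S: M = 4.02 kN·m per $
  option H: M = 2.35 kN·m per $
The maximum is for option B.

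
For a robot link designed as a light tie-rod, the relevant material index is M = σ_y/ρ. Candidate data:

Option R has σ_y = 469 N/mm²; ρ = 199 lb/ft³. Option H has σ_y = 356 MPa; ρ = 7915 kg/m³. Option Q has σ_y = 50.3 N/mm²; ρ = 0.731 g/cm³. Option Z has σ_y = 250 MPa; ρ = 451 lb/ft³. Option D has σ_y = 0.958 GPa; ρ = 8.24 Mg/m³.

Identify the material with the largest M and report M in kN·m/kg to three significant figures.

Putting every candidate on a common basis:
  option R: σ_y = 469.0 MPa, ρ = 3188 kg/m³
  option H: σ_y = 356.0 MPa, ρ = 7915 kg/m³
  option Q: σ_y = 50.30 MPa, ρ = 731.0 kg/m³
  option Z: σ_y = 250.0 MPa, ρ = 7224 kg/m³
  option D: σ_y = 958.0 MPa, ρ = 8240 kg/m³
  option R: M = 147 kN·m/kg
  option D: M = 116 kN·m/kg
  option Q: M = 68.8 kN·m/kg
  option H: M = 45.0 kN·m/kg
  option Z: M = 34.6 kN·m/kg
Highest index: option R.

option R, M = 147 kN·m/kg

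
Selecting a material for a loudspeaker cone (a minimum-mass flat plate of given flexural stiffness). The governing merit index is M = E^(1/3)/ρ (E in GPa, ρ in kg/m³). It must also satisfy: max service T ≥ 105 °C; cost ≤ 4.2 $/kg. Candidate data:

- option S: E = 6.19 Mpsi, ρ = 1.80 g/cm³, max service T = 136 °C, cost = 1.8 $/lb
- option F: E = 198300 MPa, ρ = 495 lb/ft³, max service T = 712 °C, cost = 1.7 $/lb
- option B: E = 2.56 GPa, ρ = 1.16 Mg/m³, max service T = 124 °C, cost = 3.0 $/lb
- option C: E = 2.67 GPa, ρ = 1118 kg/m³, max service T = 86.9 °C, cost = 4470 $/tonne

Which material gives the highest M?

option S

Screen on constraints: max service T ≥ 105 °C; cost ≤ 4.2 $/kg. Survivors: option S, option F.
In SI units:
  option S: E = 42.68 GPa, ρ = 1800 kg/m³
  option F: E = 198.3 GPa, ρ = 7929 kg/m³
  option S: M = 1.94×10⁻³
  option F: M = 0.735×10⁻³
Option S ranks first.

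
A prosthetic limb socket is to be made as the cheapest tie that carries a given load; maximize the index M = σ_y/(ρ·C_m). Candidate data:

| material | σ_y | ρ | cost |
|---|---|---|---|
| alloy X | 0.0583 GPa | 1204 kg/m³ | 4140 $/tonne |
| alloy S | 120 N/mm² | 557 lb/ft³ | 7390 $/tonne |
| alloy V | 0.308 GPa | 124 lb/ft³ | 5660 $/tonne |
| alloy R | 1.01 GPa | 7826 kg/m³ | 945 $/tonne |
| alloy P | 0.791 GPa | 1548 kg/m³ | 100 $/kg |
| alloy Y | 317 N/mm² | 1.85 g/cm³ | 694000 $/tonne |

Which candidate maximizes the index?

alloy R

Convert each candidate to consistent units, then evaluate M:
  alloy X: σ_y = 58.30 MPa, ρ = 1204 kg/m³, cost = 4.140 $/kg
  alloy S: σ_y = 120.0 MPa, ρ = 8922 kg/m³, cost = 7.390 $/kg
  alloy V: σ_y = 308.0 MPa, ρ = 1986 kg/m³, cost = 5.660 $/kg
  alloy R: σ_y = 1010 MPa, ρ = 7826 kg/m³, cost = 0.9450 $/kg
  alloy P: σ_y = 791.0 MPa, ρ = 1548 kg/m³, cost = 100.0 $/kg
  alloy Y: σ_y = 317.0 MPa, ρ = 1850 kg/m³, cost = 694.0 $/kg
  alloy R: M = 137 kN·m per $
  alloy V: M = 27.4 kN·m per $
  alloy X: M = 11.7 kN·m per $
  alloy P: M = 5.11 kN·m per $
  alloy S: M = 1.82 kN·m per $
  alloy Y: M = 0.247 kN·m per $
Alloy R has the largest M.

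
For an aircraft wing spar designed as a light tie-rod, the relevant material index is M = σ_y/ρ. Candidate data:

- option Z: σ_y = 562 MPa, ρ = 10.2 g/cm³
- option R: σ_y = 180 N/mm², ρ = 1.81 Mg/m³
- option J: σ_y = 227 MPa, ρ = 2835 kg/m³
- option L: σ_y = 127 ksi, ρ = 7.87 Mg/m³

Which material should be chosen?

In SI units:
  option Z: σ_y = 562.0 MPa, ρ = 10200 kg/m³
  option R: σ_y = 180.0 MPa, ρ = 1810 kg/m³
  option J: σ_y = 227.0 MPa, ρ = 2835 kg/m³
  option L: σ_y = 875.6 MPa, ρ = 7870 kg/m³
  option L: M = 111 kN·m/kg
  option R: M = 99.4 kN·m/kg
  option J: M = 80.1 kN·m/kg
  option Z: M = 55.1 kN·m/kg
Option L has the largest M.

option L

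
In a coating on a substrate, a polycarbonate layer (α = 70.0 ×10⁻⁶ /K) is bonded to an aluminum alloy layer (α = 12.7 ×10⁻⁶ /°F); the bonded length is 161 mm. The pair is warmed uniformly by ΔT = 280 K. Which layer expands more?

aluminum alloy: α = 12.7×10⁻⁶/°F × 9/5 = 22.9×10⁻⁶/K.
α(polycarbonate) = 70.0×10⁻⁶/K vs α(aluminum alloy) = 22.9×10⁻⁶/K.
Higher α expands more for the same ΔT: polycarbonate.

polycarbonate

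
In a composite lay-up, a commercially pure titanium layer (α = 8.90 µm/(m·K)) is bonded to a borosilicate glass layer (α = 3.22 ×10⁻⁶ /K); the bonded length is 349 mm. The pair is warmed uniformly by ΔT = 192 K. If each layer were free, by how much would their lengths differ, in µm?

Δα = |8.90 − 3.22|×10⁻⁶/K = 5.68×10⁻⁶/K.
ΔL_mismatch = Δα·L·ΔT = 5.68×10⁻⁶ × 349.0 mm × 192.0 K = 381 µm.

381 µm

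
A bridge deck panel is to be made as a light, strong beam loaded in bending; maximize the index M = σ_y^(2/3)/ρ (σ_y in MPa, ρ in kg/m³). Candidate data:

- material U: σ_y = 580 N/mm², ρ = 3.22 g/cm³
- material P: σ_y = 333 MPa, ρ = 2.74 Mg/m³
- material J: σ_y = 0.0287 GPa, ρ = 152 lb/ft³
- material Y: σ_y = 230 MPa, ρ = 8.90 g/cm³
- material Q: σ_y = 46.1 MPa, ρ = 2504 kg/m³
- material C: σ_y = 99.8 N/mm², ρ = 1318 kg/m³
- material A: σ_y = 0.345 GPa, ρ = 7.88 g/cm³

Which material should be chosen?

material U

After converting to SI:
  material U: σ_y = 580.0 MPa, ρ = 3220 kg/m³
  material P: σ_y = 333.0 MPa, ρ = 2740 kg/m³
  material J: σ_y = 28.70 MPa, ρ = 2435 kg/m³
  material Y: σ_y = 230.0 MPa, ρ = 8900 kg/m³
  material Q: σ_y = 46.10 MPa, ρ = 2504 kg/m³
  material C: σ_y = 99.80 MPa, ρ = 1318 kg/m³
  material A: σ_y = 345.0 MPa, ρ = 7880 kg/m³
  material U: M = 21.6×10⁻³
  material P: M = 17.5×10⁻³
  material C: M = 16.3×10⁻³
  material A: M = 6.24×10⁻³
  material Q: M = 5.13×10⁻³
  material Y: M = 4.22×10⁻³
  material J: M = 3.85×10⁻³
Material U ranks first.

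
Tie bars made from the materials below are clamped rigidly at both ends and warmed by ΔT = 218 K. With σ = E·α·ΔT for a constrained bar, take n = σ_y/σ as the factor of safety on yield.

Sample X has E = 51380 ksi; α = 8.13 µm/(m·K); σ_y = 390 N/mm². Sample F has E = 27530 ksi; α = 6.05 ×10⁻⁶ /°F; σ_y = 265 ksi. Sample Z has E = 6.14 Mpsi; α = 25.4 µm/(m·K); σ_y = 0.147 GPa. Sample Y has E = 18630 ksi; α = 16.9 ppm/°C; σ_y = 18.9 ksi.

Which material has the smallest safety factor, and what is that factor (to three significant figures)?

Converting E to GPa, α to ×10⁻⁶/K, σ_y to MPa, then σ and n for each:
  sample X: E = 354.3, α = 8.13, σ_y = 390.0 → σ = 628 MPa, n = 0.621
  sample F: E = 189.8, α = 10.9, σ_y = 1827 → σ = 451 MPa, n = 4.05
  sample Z: E = 42.33, α = 25.4, σ_y = 147.0 → σ = 234 MPa, n = 0.627
  sample Y: E = 128.4, α = 16.9, σ_y = 130.3 → σ = 473 MPa, n = 0.275
Smallest n: sample Y with n = 0.275.

sample Y, n = 0.275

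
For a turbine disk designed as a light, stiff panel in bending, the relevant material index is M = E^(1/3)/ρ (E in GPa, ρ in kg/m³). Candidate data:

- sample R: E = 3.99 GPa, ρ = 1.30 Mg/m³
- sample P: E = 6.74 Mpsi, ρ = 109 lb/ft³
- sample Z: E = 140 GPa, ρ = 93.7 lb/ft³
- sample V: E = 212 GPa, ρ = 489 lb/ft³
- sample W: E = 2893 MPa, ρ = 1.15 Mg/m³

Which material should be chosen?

sample Z

After converting to SI:
  sample R: E = 3.990 GPa, ρ = 1300 kg/m³
  sample P: E = 46.47 GPa, ρ = 1746 kg/m³
  sample Z: E = 140.0 GPa, ρ = 1501 kg/m³
  sample V: E = 212.0 GPa, ρ = 7833 kg/m³
  sample W: E = 2.893 GPa, ρ = 1150 kg/m³
  sample Z: M = 3.46×10⁻³
  sample P: M = 2.06×10⁻³
  sample W: M = 1.24×10⁻³
  sample R: M = 1.22×10⁻³
  sample V: M = 0.761×10⁻³
Sample Z ranks first.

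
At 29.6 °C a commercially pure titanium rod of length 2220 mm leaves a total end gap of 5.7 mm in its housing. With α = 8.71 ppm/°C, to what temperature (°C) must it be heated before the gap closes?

324 °C

α·L₀·ΔT = 5.7 mm ⇒ ΔT = 5.7 / (8.71×10⁻⁶ × 2220.0) = 294.8 K.
T = 29.6 + 294.8 = 324.4 °C.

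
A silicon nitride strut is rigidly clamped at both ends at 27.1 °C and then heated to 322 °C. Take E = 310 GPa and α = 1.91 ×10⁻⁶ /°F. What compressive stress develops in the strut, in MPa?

314 MPa

α = 1.91×10⁻⁶/°F × 9/5 = 3.44×10⁻⁶/K.
ΔT = 294.9 K. Constrained thermal stress σ = E·α·ΔT = 310.0×10³ MPa × 3.44×10⁻⁶ × 294.9 = 314 MPa (compressive).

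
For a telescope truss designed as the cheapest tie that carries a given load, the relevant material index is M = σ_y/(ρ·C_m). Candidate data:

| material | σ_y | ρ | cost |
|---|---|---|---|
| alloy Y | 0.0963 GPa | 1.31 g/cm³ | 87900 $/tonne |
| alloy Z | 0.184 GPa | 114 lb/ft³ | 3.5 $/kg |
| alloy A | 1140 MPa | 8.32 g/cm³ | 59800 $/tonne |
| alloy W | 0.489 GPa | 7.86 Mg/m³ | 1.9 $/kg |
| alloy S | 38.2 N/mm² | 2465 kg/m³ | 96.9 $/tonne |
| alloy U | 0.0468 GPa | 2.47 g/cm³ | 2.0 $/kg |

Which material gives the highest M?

Putting every candidate on a common basis:
  alloy Y: σ_y = 96.30 MPa, ρ = 1310 kg/m³, cost = 87.90 $/kg
  alloy Z: σ_y = 184.0 MPa, ρ = 1826 kg/m³, cost = 3.500 $/kg
  alloy A: σ_y = 1140 MPa, ρ = 8320 kg/m³, cost = 59.80 $/kg
  alloy W: σ_y = 489.0 MPa, ρ = 7860 kg/m³, cost = 1.900 $/kg
  alloy S: σ_y = 38.20 MPa, ρ = 2465 kg/m³, cost = 0.09690 $/kg
  alloy U: σ_y = 46.80 MPa, ρ = 2470 kg/m³, cost = 2.000 $/kg
  alloy S: M = 160 kN·m per $
  alloy W: M = 32.7 kN·m per $
  alloy Z: M = 28.8 kN·m per $
  alloy U: M = 9.47 kN·m per $
  alloy A: M = 2.29 kN·m per $
  alloy Y: M = 0.836 kN·m per $
The maximum is for alloy S.

alloy S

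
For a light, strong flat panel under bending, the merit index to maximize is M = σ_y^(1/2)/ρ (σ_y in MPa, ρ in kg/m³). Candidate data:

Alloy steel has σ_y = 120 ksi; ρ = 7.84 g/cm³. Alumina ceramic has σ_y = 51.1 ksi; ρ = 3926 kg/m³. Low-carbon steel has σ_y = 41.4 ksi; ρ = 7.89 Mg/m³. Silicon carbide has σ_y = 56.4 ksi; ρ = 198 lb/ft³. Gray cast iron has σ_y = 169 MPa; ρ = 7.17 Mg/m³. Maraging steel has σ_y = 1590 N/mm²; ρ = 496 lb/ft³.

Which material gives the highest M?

After converting to SI:
  alloy steel: σ_y = 827.4 MPa, ρ = 7840 kg/m³
  alumina ceramic: σ_y = 352.3 MPa, ρ = 3926 kg/m³
  low-carbon steel: σ_y = 285.4 MPa, ρ = 7890 kg/m³
  silicon carbide: σ_y = 388.9 MPa, ρ = 3172 kg/m³
  gray cast iron: σ_y = 169.0 MPa, ρ = 7170 kg/m³
  maraging steel: σ_y = 1590 MPa, ρ = 7945 kg/m³
  silicon carbide: M = 6.22×10⁻³
  maraging steel: M = 5.02×10⁻³
  alumina ceramic: M = 4.78×10⁻³
  alloy steel: M = 3.67×10⁻³
  low-carbon steel: M = 2.14×10⁻³
  gray cast iron: M = 1.81×10⁻³
Silicon carbide ranks first.

silicon carbide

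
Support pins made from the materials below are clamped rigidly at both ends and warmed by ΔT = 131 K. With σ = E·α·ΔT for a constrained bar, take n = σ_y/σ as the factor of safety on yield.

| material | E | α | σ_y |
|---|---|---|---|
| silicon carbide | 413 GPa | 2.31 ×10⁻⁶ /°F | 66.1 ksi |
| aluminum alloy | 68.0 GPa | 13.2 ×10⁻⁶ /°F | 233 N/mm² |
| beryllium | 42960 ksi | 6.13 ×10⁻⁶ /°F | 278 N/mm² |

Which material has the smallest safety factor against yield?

beryllium

In consistent units (E in GPa, α in ×10⁻⁶/K, σ_y in MPa):
  silicon carbide: E = 413.0, α = 4.16, σ_y = 455.7 → σ = 225 MPa, n = 2.03
  aluminum alloy: E = 68.00, α = 23.8, σ_y = 233.0 → σ = 212 MPa, n = 1.10
  beryllium: E = 296.2, α = 11.0, σ_y = 278.0 → σ = 428 MPa, n = 0.649
Smallest n: beryllium with n = 0.649.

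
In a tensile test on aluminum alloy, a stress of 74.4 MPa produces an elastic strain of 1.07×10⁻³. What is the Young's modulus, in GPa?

69.5 GPa

E = σ/ε = 74.4 MPa / 1.07×10⁻³ = 69530 MPa = 69.5 GPa.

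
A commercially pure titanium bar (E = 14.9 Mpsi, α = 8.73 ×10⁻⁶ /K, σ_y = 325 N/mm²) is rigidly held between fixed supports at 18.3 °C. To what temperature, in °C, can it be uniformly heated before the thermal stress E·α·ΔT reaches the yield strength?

381 °C

E = 14.9 Mpsi = 102.7 GPa.
σ_y = 325 N/mm² = 325.0 MPa.
E·α·ΔT = 325.0 MPa ⇒ ΔT = 325.0 / (102.7×10³ × 8.73×10⁻⁶) = 362.4 K.
T = 18.3 + 362.4 = 380.7 °C.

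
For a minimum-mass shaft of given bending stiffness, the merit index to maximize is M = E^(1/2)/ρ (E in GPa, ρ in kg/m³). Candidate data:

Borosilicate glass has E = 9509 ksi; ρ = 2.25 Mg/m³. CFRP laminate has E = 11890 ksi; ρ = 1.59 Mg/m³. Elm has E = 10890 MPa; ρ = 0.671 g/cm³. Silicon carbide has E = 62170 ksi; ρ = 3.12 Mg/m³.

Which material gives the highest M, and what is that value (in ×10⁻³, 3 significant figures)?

silicon carbide, M = 6.64×10⁻³

Putting every candidate on a common basis:
  borosilicate glass: E = 65.56 GPa, ρ = 2250 kg/m³
  CFRP laminate: E = 81.98 GPa, ρ = 1590 kg/m³
  elm: E = 10.89 GPa, ρ = 671.0 kg/m³
  silicon carbide: E = 428.6 GPa, ρ = 3120 kg/m³
  silicon carbide: M = 6.64×10⁻³
  CFRP laminate: M = 5.69×10⁻³
  elm: M = 4.92×10⁻³
  borosilicate glass: M = 3.60×10⁻³
Highest index: silicon carbide.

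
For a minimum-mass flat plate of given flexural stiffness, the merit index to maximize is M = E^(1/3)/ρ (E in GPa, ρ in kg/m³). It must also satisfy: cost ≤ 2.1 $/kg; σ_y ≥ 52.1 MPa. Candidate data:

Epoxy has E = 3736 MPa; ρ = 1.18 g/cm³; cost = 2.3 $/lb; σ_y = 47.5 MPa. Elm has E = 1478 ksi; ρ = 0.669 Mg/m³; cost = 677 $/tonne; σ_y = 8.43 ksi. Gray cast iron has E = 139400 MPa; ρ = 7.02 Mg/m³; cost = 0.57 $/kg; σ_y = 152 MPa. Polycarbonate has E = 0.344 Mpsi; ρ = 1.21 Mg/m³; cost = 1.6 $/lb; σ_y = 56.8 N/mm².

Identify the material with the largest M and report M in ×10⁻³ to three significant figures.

Screen on constraints: cost ≤ 2.1 $/kg; σ_y ≥ 52.1 MPa. Survivors: elm, gray cast iron.
Normalizing units and computing the index:
  elm: E = 10.19 GPa, ρ = 669.0 kg/m³
  gray cast iron: E = 139.4 GPa, ρ = 7020 kg/m³
  elm: M = 3.24×10⁻³
  gray cast iron: M = 0.739×10⁻³
Elm has the largest M.

elm, M = 3.24×10⁻³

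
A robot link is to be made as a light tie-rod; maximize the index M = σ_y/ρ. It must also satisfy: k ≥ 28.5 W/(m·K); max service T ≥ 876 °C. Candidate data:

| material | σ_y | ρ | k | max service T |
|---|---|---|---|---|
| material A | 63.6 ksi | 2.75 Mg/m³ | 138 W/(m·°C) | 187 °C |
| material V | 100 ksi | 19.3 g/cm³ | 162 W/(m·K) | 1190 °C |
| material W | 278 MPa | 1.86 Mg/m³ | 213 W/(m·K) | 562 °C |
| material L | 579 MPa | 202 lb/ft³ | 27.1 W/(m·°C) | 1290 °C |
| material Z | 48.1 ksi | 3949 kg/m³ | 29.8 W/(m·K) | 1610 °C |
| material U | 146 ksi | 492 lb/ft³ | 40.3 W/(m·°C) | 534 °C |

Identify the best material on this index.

material Z

Screen on constraints: k ≥ 28.5 W/(m·K); max service T ≥ 876 °C. Survivors: material V, material Z.
Putting every candidate on a common basis:
  material V: σ_y = 689.5 MPa, ρ = 19300 kg/m³
  material Z: σ_y = 331.6 MPa, ρ = 3949 kg/m³
  material Z: M = 84.0 kN·m/kg
  material V: M = 35.7 kN·m/kg
Highest index: material Z.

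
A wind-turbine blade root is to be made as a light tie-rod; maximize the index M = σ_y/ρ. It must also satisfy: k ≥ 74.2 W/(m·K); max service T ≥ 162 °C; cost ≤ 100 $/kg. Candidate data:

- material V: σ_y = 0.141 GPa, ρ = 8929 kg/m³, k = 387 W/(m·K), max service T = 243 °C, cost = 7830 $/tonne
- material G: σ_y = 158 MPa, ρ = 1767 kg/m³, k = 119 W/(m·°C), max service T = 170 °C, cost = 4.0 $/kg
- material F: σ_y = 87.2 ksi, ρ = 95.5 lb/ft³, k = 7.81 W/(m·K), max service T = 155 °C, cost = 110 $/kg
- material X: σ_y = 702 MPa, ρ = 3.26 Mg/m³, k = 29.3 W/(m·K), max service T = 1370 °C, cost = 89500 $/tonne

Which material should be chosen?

material G

Screen on constraints: k ≥ 74.2 W/(m·K); max service T ≥ 162 °C; cost ≤ 100 $/kg. Survivors: material V, material G.
Putting every candidate on a common basis:
  material V: σ_y = 141.0 MPa, ρ = 8929 kg/m³
  material G: σ_y = 158.0 MPa, ρ = 1767 kg/m³
  material G: M = 89.4 kN·m/kg
  material V: M = 15.8 kN·m/kg
Highest index: material G.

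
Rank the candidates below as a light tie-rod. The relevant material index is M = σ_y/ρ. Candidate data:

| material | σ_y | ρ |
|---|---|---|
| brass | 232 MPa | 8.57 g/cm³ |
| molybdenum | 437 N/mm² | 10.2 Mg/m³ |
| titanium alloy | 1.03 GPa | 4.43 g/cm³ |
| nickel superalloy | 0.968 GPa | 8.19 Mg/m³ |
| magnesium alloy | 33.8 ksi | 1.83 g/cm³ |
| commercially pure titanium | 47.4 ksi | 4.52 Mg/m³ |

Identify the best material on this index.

Putting every candidate on a common basis:
  brass: σ_y = 232.0 MPa, ρ = 8570 kg/m³
  molybdenum: σ_y = 437.0 MPa, ρ = 10200 kg/m³
  titanium alloy: σ_y = 1030 MPa, ρ = 4430 kg/m³
  nickel superalloy: σ_y = 968.0 MPa, ρ = 8190 kg/m³
  magnesium alloy: σ_y = 233.0 MPa, ρ = 1830 kg/m³
  commercially pure titanium: σ_y = 326.8 MPa, ρ = 4520 kg/m³
  titanium alloy: M = 233 kN·m/kg
  magnesium alloy: M = 127 kN·m/kg
  nickel superalloy: M = 118 kN·m/kg
  commercially pure titanium: M = 72.3 kN·m/kg
  molybdenum: M = 42.8 kN·m/kg
  brass: M = 27.1 kN·m/kg
Titanium alloy has the largest M.

titanium alloy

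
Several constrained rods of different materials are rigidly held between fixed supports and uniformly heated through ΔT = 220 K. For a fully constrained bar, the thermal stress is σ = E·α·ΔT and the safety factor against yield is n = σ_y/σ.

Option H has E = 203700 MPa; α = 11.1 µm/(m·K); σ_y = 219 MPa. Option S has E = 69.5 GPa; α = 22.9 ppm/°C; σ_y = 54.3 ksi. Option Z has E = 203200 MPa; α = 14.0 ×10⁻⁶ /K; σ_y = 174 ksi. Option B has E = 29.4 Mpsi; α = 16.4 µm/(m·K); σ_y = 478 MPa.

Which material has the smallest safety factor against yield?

option H

With everything in SI (GPa, ×10⁻⁶/K, MPa):
  option H: E = 203.7, α = 11.1, σ_y = 219.0 → σ = 497 MPa, n = 0.440
  option S: E = 69.50, α = 22.9, σ_y = 374.4 → σ = 350 MPa, n = 1.07
  option Z: E = 203.2, α = 14.0, σ_y = 1200 → σ = 626 MPa, n = 1.92
  option B: E = 202.7, α = 16.4, σ_y = 478.0 → σ = 731 MPa, n = 0.654
The minimum is option H at n = 0.440.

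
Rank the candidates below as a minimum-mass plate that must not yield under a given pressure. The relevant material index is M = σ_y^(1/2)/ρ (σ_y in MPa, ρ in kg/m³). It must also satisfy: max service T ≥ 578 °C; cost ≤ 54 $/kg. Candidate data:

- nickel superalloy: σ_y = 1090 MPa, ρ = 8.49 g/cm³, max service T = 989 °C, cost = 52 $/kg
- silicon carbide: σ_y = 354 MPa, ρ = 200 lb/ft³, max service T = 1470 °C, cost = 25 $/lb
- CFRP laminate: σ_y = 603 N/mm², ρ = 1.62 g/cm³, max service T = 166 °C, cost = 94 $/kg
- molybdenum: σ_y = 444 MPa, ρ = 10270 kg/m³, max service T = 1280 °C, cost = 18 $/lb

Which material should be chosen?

nickel superalloy

Screen on constraints: max service T ≥ 578 °C; cost ≤ 54 $/kg. Survivors: nickel superalloy, molybdenum.
After converting to SI:
  nickel superalloy: σ_y = 1090 MPa, ρ = 8490 kg/m³
  molybdenum: σ_y = 444.0 MPa, ρ = 10270 kg/m³
  nickel superalloy: M = 3.89×10⁻³
  molybdenum: M = 2.05×10⁻³
Highest index: nickel superalloy.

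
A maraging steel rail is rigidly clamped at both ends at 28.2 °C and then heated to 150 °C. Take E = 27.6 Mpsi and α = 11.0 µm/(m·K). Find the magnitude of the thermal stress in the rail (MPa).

E = 27.6 Mpsi = 190.3 GPa.
ΔT = 121.8 K. Constrained thermal stress σ = E·α·ΔT = 190.3×10³ MPa × 11.0×10⁻⁶ × 121.8 = 255 MPa (compressive).

255 MPa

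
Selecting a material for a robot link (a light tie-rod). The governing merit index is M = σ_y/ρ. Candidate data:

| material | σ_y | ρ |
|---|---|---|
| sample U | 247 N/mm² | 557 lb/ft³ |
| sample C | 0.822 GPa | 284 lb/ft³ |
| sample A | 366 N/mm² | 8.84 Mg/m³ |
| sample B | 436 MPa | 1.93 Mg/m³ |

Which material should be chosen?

sample B

Normalizing units and computing the index:
  sample U: σ_y = 247.0 MPa, ρ = 8922 kg/m³
  sample C: σ_y = 822.0 MPa, ρ = 4549 kg/m³
  sample A: σ_y = 366.0 MPa, ρ = 8840 kg/m³
  sample B: σ_y = 436.0 MPa, ρ = 1930 kg/m³
  sample B: M = 226 kN·m/kg
  sample C: M = 181 kN·m/kg
  sample A: M = 41.4 kN·m/kg
  sample U: M = 27.7 kN·m/kg
Sample B ranks first.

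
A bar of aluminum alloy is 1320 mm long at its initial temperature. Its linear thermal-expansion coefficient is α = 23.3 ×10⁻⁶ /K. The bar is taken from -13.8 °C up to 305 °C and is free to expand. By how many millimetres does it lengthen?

9.81 mm

ΔT = 305 − (-13.8) = 318.8 K.
ΔL = α·L₀·ΔT = 23.3×10⁻⁶ × 1320 mm × 318.8 K = 9.81 mm.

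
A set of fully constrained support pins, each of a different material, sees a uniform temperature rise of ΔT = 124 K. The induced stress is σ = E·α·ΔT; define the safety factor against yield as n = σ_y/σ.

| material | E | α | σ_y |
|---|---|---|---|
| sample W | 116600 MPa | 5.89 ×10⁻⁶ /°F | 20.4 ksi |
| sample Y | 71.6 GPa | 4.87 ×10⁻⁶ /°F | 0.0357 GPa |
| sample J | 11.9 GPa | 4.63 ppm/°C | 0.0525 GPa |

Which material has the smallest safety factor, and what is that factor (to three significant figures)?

sample Y, n = 0.459

Per material, after unit conversion:
  sample W: E = 116.6, α = 10.6, σ_y = 140.7 → σ = 153 MPa, n = 0.918
  sample Y: E = 71.60, α = 8.77, σ_y = 35.70 → σ = 77.8 MPa, n = 0.459
  sample J: E = 11.90, α = 4.63, σ_y = 52.50 → σ = 6.83 MPa, n = 7.68
Smallest n: sample Y with n = 0.459.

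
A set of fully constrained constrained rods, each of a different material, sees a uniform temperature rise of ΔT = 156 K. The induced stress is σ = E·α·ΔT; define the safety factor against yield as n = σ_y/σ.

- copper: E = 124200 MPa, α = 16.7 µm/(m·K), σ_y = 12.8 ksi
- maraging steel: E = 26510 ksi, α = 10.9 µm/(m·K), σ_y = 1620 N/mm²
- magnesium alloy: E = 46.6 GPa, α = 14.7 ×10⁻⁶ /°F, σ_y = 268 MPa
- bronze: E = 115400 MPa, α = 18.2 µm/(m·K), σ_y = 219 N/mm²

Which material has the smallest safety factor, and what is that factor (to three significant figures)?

copper, n = 0.273

In consistent units (E in GPa, α in ×10⁻⁶/K, σ_y in MPa):
  copper: E = 124.2, α = 16.7, σ_y = 88.25 → σ = 324 MPa, n = 0.273
  maraging steel: E = 182.8, α = 10.9, σ_y = 1620 → σ = 311 MPa, n = 5.21
  magnesium alloy: E = 46.60, α = 26.5, σ_y = 268.0 → σ = 192 MPa, n = 1.39
  bronze: E = 115.4, α = 18.2, σ_y = 219.0 → σ = 328 MPa, n = 0.668
Copper has the lowest safety factor, n = 0.273.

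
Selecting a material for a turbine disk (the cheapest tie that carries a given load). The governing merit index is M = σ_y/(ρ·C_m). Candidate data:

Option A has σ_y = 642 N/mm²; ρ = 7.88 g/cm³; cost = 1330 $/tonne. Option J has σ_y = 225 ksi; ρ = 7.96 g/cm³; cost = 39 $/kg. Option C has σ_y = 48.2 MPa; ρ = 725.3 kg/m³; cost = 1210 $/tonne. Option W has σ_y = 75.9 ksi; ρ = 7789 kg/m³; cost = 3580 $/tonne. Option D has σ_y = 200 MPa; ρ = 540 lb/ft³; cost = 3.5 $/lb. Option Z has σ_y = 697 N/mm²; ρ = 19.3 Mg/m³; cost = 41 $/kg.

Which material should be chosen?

Putting every candidate on a common basis:
  option A: σ_y = 642.0 MPa, ρ = 7880 kg/m³, cost = 1.330 $/kg
  option J: σ_y = 1551 MPa, ρ = 7960 kg/m³, cost = 39.00 $/kg
  option C: σ_y = 48.20 MPa, ρ = 725.3 kg/m³, cost = 1.210 $/kg
  option W: σ_y = 523.3 MPa, ρ = 7789 kg/m³, cost = 3.580 $/kg
  option D: σ_y = 200.0 MPa, ρ = 8650 kg/m³, cost = 7.716 $/kg
  option Z: σ_y = 697.0 MPa, ρ = 19300 kg/m³, cost = 41.00 $/kg
  option A: M = 61.3 kN·m per $
  option C: M = 54.9 kN·m per $
  option W: M = 18.8 kN·m per $
  option J: M = 5.00 kN·m per $
  option D: M = 3.00 kN·m per $
  option Z: M = 0.881 kN·m per $
The maximum is for option A.

option A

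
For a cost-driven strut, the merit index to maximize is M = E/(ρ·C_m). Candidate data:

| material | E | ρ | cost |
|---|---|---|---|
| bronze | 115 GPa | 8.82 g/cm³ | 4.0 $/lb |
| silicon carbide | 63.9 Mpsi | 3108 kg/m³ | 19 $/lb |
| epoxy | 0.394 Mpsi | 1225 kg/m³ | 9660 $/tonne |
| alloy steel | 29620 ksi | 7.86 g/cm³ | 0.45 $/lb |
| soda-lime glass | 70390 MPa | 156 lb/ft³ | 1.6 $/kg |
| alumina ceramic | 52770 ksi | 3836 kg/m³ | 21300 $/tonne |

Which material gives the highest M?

alloy steel

Normalizing units and computing the index:
  bronze: E = 115.0 GPa, ρ = 8820 kg/m³, cost = 8.818 $/kg
  silicon carbide: E = 440.6 GPa, ρ = 3108 kg/m³, cost = 41.89 $/kg
  epoxy: E = 2.717 GPa, ρ = 1225 kg/m³, cost = 9.660 $/kg
  alloy steel: E = 204.2 GPa, ρ = 7860 kg/m³, cost = 0.9921 $/kg
  soda-lime glass: E = 70.39 GPa, ρ = 2499 kg/m³, cost = 1.600 $/kg
  alumina ceramic: E = 363.8 GPa, ρ = 3836 kg/m³, cost = 21.30 $/kg
  alloy steel: M = 26.2 MN·m per $
  soda-lime glass: M = 17.6 MN·m per $
  alumina ceramic: M = 4.45 MN·m per $
  silicon carbide: M = 3.38 MN·m per $
  bronze: M = 1.48 MN·m per $
  epoxy: M = 0.230 MN·m per $
Highest index: alloy steel.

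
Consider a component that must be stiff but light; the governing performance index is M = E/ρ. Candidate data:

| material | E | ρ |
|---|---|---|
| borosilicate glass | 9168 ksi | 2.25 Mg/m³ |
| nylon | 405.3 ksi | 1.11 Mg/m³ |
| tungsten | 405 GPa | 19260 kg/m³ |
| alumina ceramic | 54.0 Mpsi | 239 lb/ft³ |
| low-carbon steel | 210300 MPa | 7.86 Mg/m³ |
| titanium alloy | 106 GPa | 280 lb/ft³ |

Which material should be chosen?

In SI units:
  borosilicate glass: E = 63.21 GPa, ρ = 2250 kg/m³
  nylon: E = 2.794 GPa, ρ = 1110 kg/m³
  tungsten: E = 405.0 GPa, ρ = 19260 kg/m³
  alumina ceramic: E = 372.3 GPa, ρ = 3828 kg/m³
  low-carbon steel: E = 210.3 GPa, ρ = 7860 kg/m³
  titanium alloy: E = 106.0 GPa, ρ = 4485 kg/m³
  alumina ceramic: M = 97.3 MN·m/kg
  borosilicate glass: M = 28.1 MN·m/kg
  low-carbon steel: M = 26.8 MN·m/kg
  titanium alloy: M = 23.6 MN·m/kg
  tungsten: M = 21.0 MN·m/kg
  nylon: M = 2.52 MN·m/kg
Highest index: alumina ceramic.

alumina ceramic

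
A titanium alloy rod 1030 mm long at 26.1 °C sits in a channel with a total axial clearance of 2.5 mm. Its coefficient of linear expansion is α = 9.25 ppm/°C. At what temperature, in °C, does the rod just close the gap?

α·L₀·ΔT = 2.5 mm ⇒ ΔT = 2.5 / (9.25×10⁻⁶ × 1030.0) = 262.4 K.
T = 26.1 + 262.4 = 288.5 °C.

288 °C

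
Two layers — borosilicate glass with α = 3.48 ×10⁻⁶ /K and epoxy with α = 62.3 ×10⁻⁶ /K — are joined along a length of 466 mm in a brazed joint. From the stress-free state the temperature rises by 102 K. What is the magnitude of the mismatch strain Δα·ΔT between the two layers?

Δα = |3.48 − 62.3|×10⁻⁶/K = 58.8×10⁻⁶/K.
Mismatch strain = Δα·ΔT = 58.8×10⁻⁶ × 102.0 = 6.00×10⁻³.

6.00×10⁻³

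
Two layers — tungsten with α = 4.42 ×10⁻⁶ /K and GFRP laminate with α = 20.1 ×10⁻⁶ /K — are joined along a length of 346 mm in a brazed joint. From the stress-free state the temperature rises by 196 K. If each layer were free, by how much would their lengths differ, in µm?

1060 µm

Δα = |4.42 − 20.1|×10⁻⁶/K = 15.7×10⁻⁶/K.
ΔL_mismatch = Δα·L·ΔT = 15.7×10⁻⁶ × 346.0 mm × 196.0 K = 1060 µm.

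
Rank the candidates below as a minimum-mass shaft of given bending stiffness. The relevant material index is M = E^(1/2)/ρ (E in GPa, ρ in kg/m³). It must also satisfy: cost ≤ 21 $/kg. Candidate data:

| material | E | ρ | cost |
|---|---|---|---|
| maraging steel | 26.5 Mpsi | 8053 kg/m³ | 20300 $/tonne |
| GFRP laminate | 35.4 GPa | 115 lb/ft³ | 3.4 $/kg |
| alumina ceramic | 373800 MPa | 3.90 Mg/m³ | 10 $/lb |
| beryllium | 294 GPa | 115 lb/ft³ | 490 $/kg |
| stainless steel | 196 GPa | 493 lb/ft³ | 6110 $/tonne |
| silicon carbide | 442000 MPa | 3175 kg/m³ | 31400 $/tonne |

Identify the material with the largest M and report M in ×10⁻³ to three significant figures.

GFRP laminate, M = 3.23×10⁻³

Screen on constraints: cost ≤ 21 $/kg. Survivors: maraging steel, GFRP laminate, stainless steel.
After converting to SI:
  maraging steel: E = 182.7 GPa, ρ = 8053 kg/m³
  GFRP laminate: E = 35.40 GPa, ρ = 1842 kg/m³
  stainless steel: E = 196.0 GPa, ρ = 7897 kg/m³
  GFRP laminate: M = 3.23×10⁻³
  stainless steel: M = 1.77×10⁻³
  maraging steel: M = 1.68×10⁻³
GFRP laminate ranks first.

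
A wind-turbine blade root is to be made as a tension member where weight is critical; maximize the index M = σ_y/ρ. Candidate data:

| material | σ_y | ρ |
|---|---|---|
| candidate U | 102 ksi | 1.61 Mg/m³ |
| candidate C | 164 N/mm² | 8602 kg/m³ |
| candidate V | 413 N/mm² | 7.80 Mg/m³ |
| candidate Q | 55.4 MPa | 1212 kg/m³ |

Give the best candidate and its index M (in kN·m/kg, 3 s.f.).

candidate U, M = 437 kN·m/kg

After converting to SI:
  candidate U: σ_y = 703.3 MPa, ρ = 1610 kg/m³
  candidate C: σ_y = 164.0 MPa, ρ = 8602 kg/m³
  candidate V: σ_y = 413.0 MPa, ρ = 7800 kg/m³
  candidate Q: σ_y = 55.40 MPa, ρ = 1212 kg/m³
  candidate U: M = 437 kN·m/kg
  candidate V: M = 52.9 kN·m/kg
  candidate Q: M = 45.7 kN·m/kg
  candidate C: M = 19.1 kN·m/kg
Candidate U ranks first.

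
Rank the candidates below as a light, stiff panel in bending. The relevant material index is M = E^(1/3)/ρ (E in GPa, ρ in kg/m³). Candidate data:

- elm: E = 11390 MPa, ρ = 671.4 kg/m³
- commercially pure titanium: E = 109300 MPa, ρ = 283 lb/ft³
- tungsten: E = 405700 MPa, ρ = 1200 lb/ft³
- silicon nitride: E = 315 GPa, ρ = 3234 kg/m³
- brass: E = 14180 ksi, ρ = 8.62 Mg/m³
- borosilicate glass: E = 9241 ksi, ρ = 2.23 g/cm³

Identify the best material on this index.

elm

Convert each candidate to consistent units, then evaluate M:
  elm: E = 11.39 GPa, ρ = 671.4 kg/m³
  commercially pure titanium: E = 109.3 GPa, ρ = 4533 kg/m³
  tungsten: E = 405.7 GPa, ρ = 19220 kg/m³
  silicon nitride: E = 315.0 GPa, ρ = 3234 kg/m³
  brass: E = 97.77 GPa, ρ = 8620 kg/m³
  borosilicate glass: E = 63.71 GPa, ρ = 2230 kg/m³
  elm: M = 3.35×10⁻³
  silicon nitride: M = 2.10×10⁻³
  borosilicate glass: M = 1.79×10⁻³
  commercially pure titanium: M = 1.05×10⁻³
  brass: M = 0.534×10⁻³
  tungsten: M = 0.385×10⁻³
Highest index: elm.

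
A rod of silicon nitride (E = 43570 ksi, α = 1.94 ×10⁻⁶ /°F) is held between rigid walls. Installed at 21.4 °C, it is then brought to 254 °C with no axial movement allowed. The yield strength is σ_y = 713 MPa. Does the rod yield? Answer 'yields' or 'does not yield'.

does not yield

E = 43570 ksi = 300.4 GPa.
α = 1.94×10⁻⁶/°F × 9/5 = 3.49×10⁻⁶/K.
ΔT = 232.6 K. Constrained thermal stress σ = E·α·ΔT = 300.4×10³ MPa × 3.49×10⁻⁶ × 232.6 = 244 MPa (compressive).
Compare to σ_y = 713 MPa: σ < σ_y, so it does not yield.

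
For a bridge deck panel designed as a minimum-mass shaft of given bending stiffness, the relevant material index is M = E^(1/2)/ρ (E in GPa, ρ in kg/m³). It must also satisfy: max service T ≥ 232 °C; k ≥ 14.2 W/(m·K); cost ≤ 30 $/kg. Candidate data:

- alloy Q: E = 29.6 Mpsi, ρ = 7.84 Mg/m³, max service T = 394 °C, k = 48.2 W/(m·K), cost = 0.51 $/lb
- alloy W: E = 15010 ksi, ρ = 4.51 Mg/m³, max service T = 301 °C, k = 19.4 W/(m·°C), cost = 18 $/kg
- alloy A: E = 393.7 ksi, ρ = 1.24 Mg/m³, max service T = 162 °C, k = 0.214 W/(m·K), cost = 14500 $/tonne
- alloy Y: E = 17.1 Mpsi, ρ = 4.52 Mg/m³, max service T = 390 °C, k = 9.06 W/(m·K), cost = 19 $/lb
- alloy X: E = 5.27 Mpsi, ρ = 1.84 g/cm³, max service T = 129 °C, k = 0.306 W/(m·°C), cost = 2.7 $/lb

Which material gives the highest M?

alloy W

Screen on constraints: max service T ≥ 232 °C; k ≥ 14.2 W/(m·K); cost ≤ 30 $/kg. Survivors: alloy Q, alloy W.
After converting to SI:
  alloy Q: E = 204.1 GPa, ρ = 7840 kg/m³
  alloy W: E = 103.5 GPa, ρ = 4510 kg/m³
  alloy W: M = 2.26×10⁻³
  alloy Q: M = 1.82×10⁻³
Highest index: alloy W.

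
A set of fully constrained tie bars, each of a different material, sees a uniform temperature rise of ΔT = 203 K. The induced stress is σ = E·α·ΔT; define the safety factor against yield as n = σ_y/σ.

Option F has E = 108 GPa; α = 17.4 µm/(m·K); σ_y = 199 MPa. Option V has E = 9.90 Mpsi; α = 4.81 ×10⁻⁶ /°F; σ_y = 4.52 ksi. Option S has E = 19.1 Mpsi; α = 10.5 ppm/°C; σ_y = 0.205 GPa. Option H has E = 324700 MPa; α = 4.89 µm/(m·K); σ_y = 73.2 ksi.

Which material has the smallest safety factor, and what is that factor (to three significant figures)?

Converting E to GPa, α to ×10⁻⁶/K, σ_y to MPa, then σ and n for each:
  option F: E = 108.0, α = 17.4, σ_y = 199.0 → σ = 381 MPa, n = 0.522
  option V: E = 68.26, α = 8.66, σ_y = 31.16 → σ = 120 MPa, n = 0.260
  option S: E = 131.7, α = 10.5, σ_y = 205.0 → σ = 281 MPa, n = 0.730
  option H: E = 324.7, α = 4.89, σ_y = 504.7 → σ = 322 MPa, n = 1.57
Option V has the lowest safety factor, n = 0.260.

option V, n = 0.260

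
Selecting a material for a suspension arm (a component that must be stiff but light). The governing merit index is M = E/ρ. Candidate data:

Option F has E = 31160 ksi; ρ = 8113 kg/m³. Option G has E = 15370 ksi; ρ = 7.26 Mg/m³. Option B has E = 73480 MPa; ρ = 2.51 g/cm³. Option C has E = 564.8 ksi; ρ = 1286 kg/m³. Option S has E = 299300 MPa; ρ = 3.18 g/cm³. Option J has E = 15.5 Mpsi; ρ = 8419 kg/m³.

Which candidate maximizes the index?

In SI units:
  option F: E = 214.8 GPa, ρ = 8113 kg/m³
  option G: E = 106.0 GPa, ρ = 7260 kg/m³
  option B: E = 73.48 GPa, ρ = 2510 kg/m³
  option C: E = 3.894 GPa, ρ = 1286 kg/m³
  option S: E = 299.3 GPa, ρ = 3180 kg/m³
  option J: E = 106.9 GPa, ρ = 8419 kg/m³
  option S: M = 94.1 MN·m/kg
  option B: M = 29.3 MN·m/kg
  option F: M = 26.5 MN·m/kg
  option G: M = 14.6 MN·m/kg
  option J: M = 12.7 MN·m/kg
  option C: M = 3.03 MN·m/kg
Highest index: option S.

option S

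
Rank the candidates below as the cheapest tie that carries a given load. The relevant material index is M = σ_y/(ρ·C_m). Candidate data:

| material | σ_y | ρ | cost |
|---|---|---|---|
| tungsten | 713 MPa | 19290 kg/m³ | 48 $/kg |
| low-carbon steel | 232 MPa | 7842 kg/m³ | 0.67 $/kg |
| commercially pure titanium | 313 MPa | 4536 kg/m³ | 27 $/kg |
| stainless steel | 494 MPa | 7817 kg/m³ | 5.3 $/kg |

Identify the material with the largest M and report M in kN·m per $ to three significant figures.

Computing M directly (units already consistent):
  low-carbon steel: M = 44.2 kN·m per $
  stainless steel: M = 11.9 kN·m per $
  commercially pure titanium: M = 2.56 kN·m per $
  tungsten: M = 0.770 kN·m per $
The maximum is for low-carbon steel.

low-carbon steel, M = 44.2 kN·m per $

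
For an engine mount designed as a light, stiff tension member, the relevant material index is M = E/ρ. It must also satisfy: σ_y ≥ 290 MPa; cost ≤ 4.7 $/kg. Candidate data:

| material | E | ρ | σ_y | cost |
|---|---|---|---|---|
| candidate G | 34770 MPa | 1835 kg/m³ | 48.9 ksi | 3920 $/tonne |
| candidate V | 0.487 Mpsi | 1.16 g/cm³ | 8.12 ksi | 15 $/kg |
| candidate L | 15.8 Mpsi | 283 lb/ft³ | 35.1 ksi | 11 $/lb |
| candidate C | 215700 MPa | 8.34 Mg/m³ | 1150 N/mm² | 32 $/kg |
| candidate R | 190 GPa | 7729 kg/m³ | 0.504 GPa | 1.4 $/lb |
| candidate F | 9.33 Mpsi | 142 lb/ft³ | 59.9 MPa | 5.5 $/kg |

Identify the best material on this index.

candidate R

Screen on constraints: σ_y ≥ 290 MPa; cost ≤ 4.7 $/kg. Survivors: candidate G, candidate R.
Convert each candidate to consistent units, then evaluate M:
  candidate G: E = 34.77 GPa, ρ = 1835 kg/m³
  candidate R: E = 190.0 GPa, ρ = 7729 kg/m³
  candidate R: M = 24.6 MN·m/kg
  candidate G: M = 18.9 MN·m/kg
Candidate R ranks first.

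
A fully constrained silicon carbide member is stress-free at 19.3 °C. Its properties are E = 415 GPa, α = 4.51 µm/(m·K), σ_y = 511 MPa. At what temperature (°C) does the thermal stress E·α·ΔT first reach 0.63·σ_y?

191 °C

E·α·ΔT = 321.9 MPa ⇒ ΔT = 321.9 / (415.0×10³ × 4.51×10⁻⁶) = 172.0 K.
T = 19.3 + 172.0 = 191.3 °C.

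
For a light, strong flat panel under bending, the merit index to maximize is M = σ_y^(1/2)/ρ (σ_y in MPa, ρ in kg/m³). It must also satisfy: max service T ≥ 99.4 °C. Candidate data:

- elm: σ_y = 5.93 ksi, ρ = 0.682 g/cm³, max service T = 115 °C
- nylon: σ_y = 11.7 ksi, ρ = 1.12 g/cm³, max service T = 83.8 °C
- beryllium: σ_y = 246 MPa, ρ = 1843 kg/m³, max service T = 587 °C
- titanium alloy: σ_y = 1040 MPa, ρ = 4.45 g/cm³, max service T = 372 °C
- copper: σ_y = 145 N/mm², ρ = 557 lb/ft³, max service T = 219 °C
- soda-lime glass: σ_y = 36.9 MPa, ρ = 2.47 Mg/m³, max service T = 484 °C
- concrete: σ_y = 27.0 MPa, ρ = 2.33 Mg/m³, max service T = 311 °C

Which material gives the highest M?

Screen on constraints: max service T ≥ 99.4 °C. Survivors: elm, beryllium, titanium alloy, copper, soda-lime glass, concrete.
After converting to SI:
  elm: σ_y = 40.89 MPa, ρ = 682.0 kg/m³
  beryllium: σ_y = 246.0 MPa, ρ = 1843 kg/m³
  titanium alloy: σ_y = 1040 MPa, ρ = 4450 kg/m³
  copper: σ_y = 145.0 MPa, ρ = 8922 kg/m³
  soda-lime glass: σ_y = 36.90 MPa, ρ = 2470 kg/m³
  concrete: σ_y = 27.00 MPa, ρ = 2330 kg/m³
  elm: M = 9.38×10⁻³
  beryllium: M = 8.51×10⁻³
  titanium alloy: M = 7.25×10⁻³
  soda-lime glass: M = 2.46×10⁻³
  concrete: M = 2.23×10⁻³
  copper: M = 1.35×10⁻³
Highest index: elm.

elm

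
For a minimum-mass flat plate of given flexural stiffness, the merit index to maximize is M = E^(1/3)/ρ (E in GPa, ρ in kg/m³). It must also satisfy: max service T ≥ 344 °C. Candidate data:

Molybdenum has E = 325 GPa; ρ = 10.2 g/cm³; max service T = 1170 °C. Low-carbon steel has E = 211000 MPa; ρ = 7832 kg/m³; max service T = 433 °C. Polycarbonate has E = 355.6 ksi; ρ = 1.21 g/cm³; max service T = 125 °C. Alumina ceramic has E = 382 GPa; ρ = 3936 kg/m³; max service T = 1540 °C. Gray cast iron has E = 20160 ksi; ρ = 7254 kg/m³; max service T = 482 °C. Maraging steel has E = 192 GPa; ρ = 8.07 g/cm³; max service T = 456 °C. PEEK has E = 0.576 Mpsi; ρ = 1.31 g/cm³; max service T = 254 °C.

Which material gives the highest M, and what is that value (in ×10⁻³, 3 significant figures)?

Screen on constraints: max service T ≥ 344 °C. Survivors: molybdenum, low-carbon steel, alumina ceramic, gray cast iron, maraging steel.
Normalizing units and computing the index:
  molybdenum: E = 325.0 GPa, ρ = 10200 kg/m³
  low-carbon steel: E = 211.0 GPa, ρ = 7832 kg/m³
  alumina ceramic: E = 382.0 GPa, ρ = 3936 kg/m³
  gray cast iron: E = 139.0 GPa, ρ = 7254 kg/m³
  maraging steel: E = 192.0 GPa, ρ = 8070 kg/m³
  alumina ceramic: M = 1.84×10⁻³
  low-carbon steel: M = 0.760×10⁻³
  maraging steel: M = 0.715×10⁻³
  gray cast iron: M = 0.714×10⁻³
  molybdenum: M = 0.674×10⁻³
Alumina ceramic ranks first.

alumina ceramic, M = 1.84×10⁻³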